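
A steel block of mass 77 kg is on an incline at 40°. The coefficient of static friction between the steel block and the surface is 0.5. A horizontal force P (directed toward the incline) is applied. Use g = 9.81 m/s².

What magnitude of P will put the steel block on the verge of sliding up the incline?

P ≈ 1740 N

At impending motion up the slope, friction acts down-slope at its limit: f = μ_s N.
Perpendicular to the incline: N = m g cos θ + P sin θ.
Along the incline: P cos θ = m g sin θ + μ_s N = m g sin θ + μ_s (m g cos θ + P sin θ).
Solving, P (cos θ − μ_s sin θ) = m g (sin θ + μ_s cos θ), so P = 77×9.81×(sin 40° + 0.5 cos 40°)/(cos 40° − 0.5 sin 40°) = 755×1.026/0.4447 = 1740 N.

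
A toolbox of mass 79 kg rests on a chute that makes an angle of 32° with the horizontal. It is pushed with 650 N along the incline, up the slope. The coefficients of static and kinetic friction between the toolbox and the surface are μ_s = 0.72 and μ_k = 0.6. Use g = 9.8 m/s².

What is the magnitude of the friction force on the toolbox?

f ≈ 240 N (down the incline)

Normal force: N = m g cos θ = 79 × 9.8 × cos 32° = 656.6 N.
Parallel to the incline, ΣF = 0 gives f = m g sin θ − P = 410.3 − 650 = -239.7 N (up-slope positive).
The static-friction ceiling is μ_s N = 0.72 × 656.6 = 472.7 N.
Since |-239.7| ≤ 472.7 N, no slip — friction simply equals what equilibrium demands.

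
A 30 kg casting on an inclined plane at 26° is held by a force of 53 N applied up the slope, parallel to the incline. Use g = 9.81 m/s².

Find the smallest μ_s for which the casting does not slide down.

N = m g cos θ = 264.5 N.
Friction must make up the shortfall along the incline: f = m g sin θ − P = 129 − 53 = 76.01 N.
At the threshold f = μ_s N, so μ_s,min = 76.01/264.5 = 0.287.

μ_s,min ≈ 0.287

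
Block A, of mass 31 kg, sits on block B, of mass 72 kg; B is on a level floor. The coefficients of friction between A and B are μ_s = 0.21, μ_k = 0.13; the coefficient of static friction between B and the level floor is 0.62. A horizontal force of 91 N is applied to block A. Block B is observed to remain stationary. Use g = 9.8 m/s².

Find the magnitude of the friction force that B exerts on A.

Between the blocks, N₁ = m_A g = 303.8 N.
So the A–B interface can sustain at most μ_s N₁ = 63.8 N of static friction.
P = 91 N exceeds that limit, so A slips over B and the interface friction becomes kinetic: f₁ = μ_k N₁ = 0.13×303.8 = 39.5 N.
By Newton's third law B feels 39.5 N forward from A. With B stationary, the floor's static friction on B balances it: f₂ = 39.5 N (well within μ_s(m_A+m_B)g = 625.8 N).

f ≈ 39.5 N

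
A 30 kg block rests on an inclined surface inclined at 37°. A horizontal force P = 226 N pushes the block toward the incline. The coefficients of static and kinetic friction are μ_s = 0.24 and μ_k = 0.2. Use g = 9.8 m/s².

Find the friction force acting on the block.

Normal direction: N = m g cos θ + P sin θ = 370.8 N.
Parallel to the incline: P cos θ − m g sin θ = 180.5 − 176.9 = 3.558 N; the friction needed to balance this is 3.558 N acting down the slope.
The limit of static friction is μ_s N = 88.99 N.
|f_req| = 3.558 ≤ 88.99 N → the block is in equilibrium; friction equals the required value.

f ≈ 3.56 N (down the incline)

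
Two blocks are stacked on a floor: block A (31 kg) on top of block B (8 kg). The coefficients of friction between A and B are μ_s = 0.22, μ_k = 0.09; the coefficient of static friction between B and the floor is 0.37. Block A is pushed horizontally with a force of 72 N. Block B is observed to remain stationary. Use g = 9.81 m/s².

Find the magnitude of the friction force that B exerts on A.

f ≈ 27.4 N

The normal force B exerts on A is simply A's weight, N₁ = 304.1 N.
Maximum static friction on A from B: μ_s N₁ = 0.22×304.1 = 66.9 N.
Since P = 72 N > 66.9 N, A slides on B; the A–B friction is kinetic: f₁ = μ_k N₁ = 0.09×304.1 = 27.4 N.
By Newton's third law B feels 27.4 N forward from A. With B stationary, the floor's static friction on B balances it: f₂ = 27.4 N (well within μ_s(m_A+m_B)g = 141.6 N).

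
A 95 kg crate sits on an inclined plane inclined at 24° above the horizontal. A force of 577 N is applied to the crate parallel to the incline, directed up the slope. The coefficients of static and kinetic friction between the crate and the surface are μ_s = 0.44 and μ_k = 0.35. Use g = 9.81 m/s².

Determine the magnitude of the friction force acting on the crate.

f ≈ 198 N (down the incline)

Perpendicular to the surface, N = m g cos θ = 95·9.81·cos 24° = 851.4 N.
Parallel to the incline, ΣF = 0 gives f = m g sin θ − P = 379.1 − 577 = -197.9 N (up-slope positive).
Maximum static friction available: μ_s N = 0.44 × 851.4 = 374.6 N.
Since |-197.9| ≤ 374.6 N, no slip — friction simply equals what equilibrium demands.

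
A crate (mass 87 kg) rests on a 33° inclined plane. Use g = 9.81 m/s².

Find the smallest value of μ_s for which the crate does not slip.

μ_s,min ≈ 0.649

At the slip threshold m g sin θ = μ_s m g cos θ, so μ_s,min = tan θ.
μ_s,min = tan 33° = 0.649.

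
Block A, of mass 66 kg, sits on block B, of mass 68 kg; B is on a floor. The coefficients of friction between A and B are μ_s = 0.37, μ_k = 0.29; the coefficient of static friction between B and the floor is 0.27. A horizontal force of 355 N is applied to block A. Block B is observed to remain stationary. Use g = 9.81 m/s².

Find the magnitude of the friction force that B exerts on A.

f ≈ 188 N

The normal force B exerts on A is simply A's weight, N₁ = 647.5 N.
So the A–B interface can sustain at most μ_s N₁ = 239.6 N of static friction.
Since P = 355 N > 239.6 N, A slides on B; the A–B friction is kinetic: f₁ = μ_k N₁ = 0.29×647.5 = 188 N.
By Newton's third law B feels 188 N forward from A. With B stationary, the floor's static friction on B balances it: f₂ = 188 N (well within μ_s(m_A+m_B)g = 354.9 N).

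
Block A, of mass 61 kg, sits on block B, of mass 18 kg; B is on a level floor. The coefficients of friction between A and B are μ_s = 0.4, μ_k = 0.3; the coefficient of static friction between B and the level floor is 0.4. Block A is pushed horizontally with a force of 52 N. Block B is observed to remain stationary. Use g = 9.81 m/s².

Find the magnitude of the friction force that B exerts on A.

Normal force at the A–B interface: N₁ = m_A g = 598.4 N.
So the A–B interface can sustain at most μ_s N₁ = 239.4 N of static friction.
Since P = 52 N ≤ 239.4 N, A does not slip on B; friction on A equals P = 52 N.
By Newton's third law B feels 52 N forward from A. With B stationary, the floor's static friction on B balances it: f₂ = 52 N (well within μ_s(m_A+m_B)g = 310 N).

f ≈ 52 N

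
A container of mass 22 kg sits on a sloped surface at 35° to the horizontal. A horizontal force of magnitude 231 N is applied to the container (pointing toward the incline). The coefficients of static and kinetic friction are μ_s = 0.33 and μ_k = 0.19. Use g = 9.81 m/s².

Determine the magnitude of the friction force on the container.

Normal direction: N = m g cos θ + P sin θ = 309.3 N.
Along the incline, the net driving force (taking up-slope positive) is P cos θ − m g sin θ = 189.2 − 123.8 = 65.43 N, so equilibrium requires friction f = -65.43 N (down-slope).
Maximum static friction: μ_s N = 0.33 × 309.3 = 102.1 N.
|f_req| = 65.43 ≤ 102.1 N → the container is in equilibrium; friction equals the required value.

f ≈ 65.4 N (down the incline)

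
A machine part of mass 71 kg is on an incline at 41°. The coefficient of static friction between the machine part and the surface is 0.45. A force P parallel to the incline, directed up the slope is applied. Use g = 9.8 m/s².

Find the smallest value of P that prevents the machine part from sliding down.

P_min ≈ 220 N

The machine part tends to slide down (tan θ > μ_s), so at the point of impending slip friction acts up-slope at its limit: f = μ_s N.
P is parallel to the surface, so N = m g cos θ = 525 N.
Along the incline: P + μ_s N = m g sin θ, so P = 456 − 0.45×525 = 220 N.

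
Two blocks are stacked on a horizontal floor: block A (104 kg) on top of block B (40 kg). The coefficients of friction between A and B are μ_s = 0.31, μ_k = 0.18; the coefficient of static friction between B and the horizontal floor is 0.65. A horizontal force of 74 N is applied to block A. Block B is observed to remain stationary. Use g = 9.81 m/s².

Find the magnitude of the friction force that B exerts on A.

f ≈ 74 N

Normal force at the A–B interface: N₁ = m_A g = 1020 N.
So the A–B interface can sustain at most μ_s N₁ = 316.3 N of static friction.
P = 74 N is within that limit, so A and B move together (both at rest); the A–B friction is simply f₁ = P = 74 N.
By Newton's third law B feels 74 N forward from A. With B stationary, the floor's static friction on B balances it: f₂ = 74 N (well within μ_s(m_A+m_B)g = 918.2 N).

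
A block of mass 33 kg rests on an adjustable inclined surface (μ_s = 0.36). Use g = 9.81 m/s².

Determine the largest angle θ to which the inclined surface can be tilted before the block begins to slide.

At the slip threshold, m g sin θ = μ_s · m g cos θ, so tan θ = μ_s.
θ_max = arctan(0.36) = 19.8°.

θ_max ≈ 19.8°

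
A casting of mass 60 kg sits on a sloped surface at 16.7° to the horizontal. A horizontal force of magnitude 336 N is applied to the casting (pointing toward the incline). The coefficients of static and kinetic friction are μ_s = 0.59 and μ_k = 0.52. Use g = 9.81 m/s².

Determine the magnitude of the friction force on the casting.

f ≈ 153 N (down the incline)

Resolve perpendicular to the incline: N = m g cos θ + P sin θ = 60×9.81×cos 16.7° + 336×sin 16.7° = 660.3 N.
Along the incline, the net driving force (taking up-slope positive) is P cos θ − m g sin θ = 321.8 − 169.1 = 152.7 N, so equilibrium requires friction f = -152.7 N (down-slope).
Maximum static friction: μ_s N = 0.59 × 660.3 = 389.6 N.
Since 152.7 N is within the 389.6 N limit, the casting stays put and friction is exactly 153 N.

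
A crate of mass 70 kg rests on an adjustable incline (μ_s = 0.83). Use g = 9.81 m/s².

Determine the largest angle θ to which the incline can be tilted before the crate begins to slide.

θ_max ≈ 39.7°

At the slip threshold, m g sin θ = μ_s · m g cos θ, so tan θ = μ_s.
θ_max = arctan(0.83) = 39.7°.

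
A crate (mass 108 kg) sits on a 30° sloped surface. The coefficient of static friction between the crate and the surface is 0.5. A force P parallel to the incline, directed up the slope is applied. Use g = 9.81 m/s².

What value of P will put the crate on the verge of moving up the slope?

At impending motion up the slope, friction acts down-slope at its limit: f = μ_s N.
P is parallel to the surface, so N = m g cos θ = 918 N.
Along the incline: P = m g sin θ + μ_s N = 530 + 0.5×918 = 989 N.

P ≈ 989 N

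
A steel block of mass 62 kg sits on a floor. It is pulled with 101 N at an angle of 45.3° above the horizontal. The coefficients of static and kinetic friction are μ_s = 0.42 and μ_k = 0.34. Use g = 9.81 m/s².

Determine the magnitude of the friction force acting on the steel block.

f ≈ 71 N

The vertical component of P reduces the normal force: N = m g − P sin α = 608.2 − 71.79 = 536.4 N.
Horizontally, friction must balance P cos α = 71.04 N.
The static-friction limit is μ_s N = 225.3 N.
Since 71.04 N does not exceed the limit, the steel block stays at rest and f = 71 N.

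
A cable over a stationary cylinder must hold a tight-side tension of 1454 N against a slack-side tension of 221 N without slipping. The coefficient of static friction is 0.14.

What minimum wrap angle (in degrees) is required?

T₂/T₁ = e^{μβ} → β = ln(T₂/T₁)/μ.
β = ln(1454/221)/0.14 = 1.884/0.14 = 13.46 rad.
In degrees: β = 13.46 × 180/π = 771°.

β_min ≈ 771°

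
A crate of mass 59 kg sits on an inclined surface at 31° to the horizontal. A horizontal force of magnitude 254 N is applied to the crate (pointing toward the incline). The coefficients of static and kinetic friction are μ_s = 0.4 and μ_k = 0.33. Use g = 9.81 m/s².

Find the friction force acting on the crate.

f ≈ 80.4 N (up the incline)

Normal direction: N = m g cos θ + P sin θ = 626.9 N.
Parallel to the incline: P cos θ − m g sin θ = 217.7 − 298.1 = -80.38 N; the friction needed to balance this is 80.38 N acting up the slope.
The limit of static friction is μ_s N = 250.8 N.
|f_req| = 80.38 ≤ 250.8 N → the crate is in equilibrium; friction equals the required value.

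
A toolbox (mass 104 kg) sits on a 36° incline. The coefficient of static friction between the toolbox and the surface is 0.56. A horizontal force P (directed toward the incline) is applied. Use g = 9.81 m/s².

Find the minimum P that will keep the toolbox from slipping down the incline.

The toolbox tends to slide down (tan θ > μ_s), so at the point of impending slip friction acts up-slope at its limit: f = μ_s N.
Perpendicular to the incline: N = m g cos θ + P sin θ.
Along the incline: P cos θ + μ_s N = m g sin θ, i.e. P cos θ + μ_s (m g cos θ + P sin θ) = m g sin θ.
Solving, P (cos θ + μ_s sin θ) = m g (sin θ − μ_s cos θ), so P = 1020×0.1347/1.138 = 121 N.

P_min ≈ 121 N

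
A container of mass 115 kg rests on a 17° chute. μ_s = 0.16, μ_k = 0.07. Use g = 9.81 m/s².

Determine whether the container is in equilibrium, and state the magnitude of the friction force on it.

N = m g cos θ = 1080 N.
Down-slope weight component: m g sin θ = 330 N.
μ_s N = 173 N.
330 > 173 N, so it slides; kinetic friction f = μ_k N = 0.07×1080 = 75.5 N.

f ≈ 75.5 N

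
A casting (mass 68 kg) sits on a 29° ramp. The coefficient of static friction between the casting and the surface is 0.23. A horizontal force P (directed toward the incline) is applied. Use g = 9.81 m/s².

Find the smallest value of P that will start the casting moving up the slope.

At impending motion up the slope, friction acts down-slope at its limit: f = μ_s N.
Perpendicular to the incline: N = m g cos θ + P sin θ.
Along the incline: P cos θ = m g sin θ + μ_s N = m g sin θ + μ_s (m g cos θ + P sin θ).
Solving, P (cos θ − μ_s sin θ) = m g (sin θ + μ_s cos θ), so P = 68×9.81×(sin 29° + 0.23 cos 29°)/(cos 29° − 0.23 sin 29°) = 667×0.686/0.7631 = 600 N.

P ≈ 600 N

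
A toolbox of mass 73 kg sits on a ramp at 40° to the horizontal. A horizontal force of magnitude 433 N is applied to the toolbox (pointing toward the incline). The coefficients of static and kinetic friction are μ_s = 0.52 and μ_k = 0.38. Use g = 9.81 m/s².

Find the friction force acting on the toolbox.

f ≈ 129 N (up the incline)

Resolve perpendicular to the incline: N = m g cos θ + P sin θ = 73×9.81×cos 40° + 433×sin 40° = 826.9 N.
Parallel to the incline: P cos θ − m g sin θ = 331.7 − 460.3 = -128.6 N; the friction needed to balance this is 128.6 N acting up the slope.
Maximum static friction: μ_s N = 0.52 × 826.9 = 430 N.
Since 128.6 N is within the 430 N limit, the toolbox stays put and friction is exactly 129 N.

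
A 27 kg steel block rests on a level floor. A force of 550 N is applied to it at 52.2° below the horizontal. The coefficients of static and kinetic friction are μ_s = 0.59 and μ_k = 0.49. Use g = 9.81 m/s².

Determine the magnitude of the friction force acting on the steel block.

The vertical component of P adds to the normal force: N = m g + P sin α = 264.9 + 434.6 = 699.5 N.
Horizontally, friction must balance P cos α = 337.1 N.
The static-friction limit is μ_s N = 412.7 N.
337.1 ≤ 412.7 N → static; friction equals the required 337 N.

f ≈ 337 N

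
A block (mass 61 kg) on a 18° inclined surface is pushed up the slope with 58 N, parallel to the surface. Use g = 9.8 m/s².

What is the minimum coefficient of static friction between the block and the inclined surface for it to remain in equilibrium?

μ_s,min ≈ 0.223

N = m g cos θ = 568.5 N.
Friction must make up the shortfall along the incline: f = m g sin θ − P = 184.7 − 58 = 126.7 N.
At the threshold f = μ_s N, so μ_s,min = 126.7/568.5 = 0.223.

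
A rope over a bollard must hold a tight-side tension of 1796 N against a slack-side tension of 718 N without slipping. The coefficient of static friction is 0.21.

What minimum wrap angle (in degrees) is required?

β_min ≈ 250°

T₂/T₁ = e^{μβ} → β = ln(T₂/T₁)/μ.
β = ln(1796/718)/0.21 = 0.9168/0.21 = 4.366 rad.
In degrees: β = 4.366 × 180/π = 250°.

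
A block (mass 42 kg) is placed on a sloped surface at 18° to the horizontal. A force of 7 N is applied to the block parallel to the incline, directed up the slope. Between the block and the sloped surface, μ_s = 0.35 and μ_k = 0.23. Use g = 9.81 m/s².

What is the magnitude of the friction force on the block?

The normal reaction is N = m g cos θ = 391.9 N.
Parallel to the incline, ΣF = 0 gives f = m g sin θ − P = 127.3 − 7 = 120.3 N (up-slope positive).
The static-friction ceiling is μ_s N = 0.35 × 391.9 = 137.1 N.
Since |120.3| ≤ 137.1 N, the block remains in static equilibrium and friction takes exactly the required value.

f ≈ 120 N (up the incline)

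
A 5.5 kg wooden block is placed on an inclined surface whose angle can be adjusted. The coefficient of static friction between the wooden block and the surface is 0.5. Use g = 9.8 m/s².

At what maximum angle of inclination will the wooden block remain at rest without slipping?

At the slip threshold, m g sin θ = μ_s · m g cos θ, so tan θ = μ_s.
θ_max = arctan(0.5) = 26.6°.

θ_max ≈ 26.6°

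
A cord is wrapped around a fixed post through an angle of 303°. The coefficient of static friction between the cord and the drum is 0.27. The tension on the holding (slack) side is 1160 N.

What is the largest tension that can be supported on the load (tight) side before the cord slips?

At impending slip the capstan equation gives T₂/T₁ = e^{μβ} with β in radians.
β = 303° × π/180 = 5.288 rad.
e^{μβ} = e^{0.27×5.288} = 4.17.
T₂ = T₁ · e^{μβ} = 1160 × 4.17 = 4840 N.

T_max ≈ 4840 N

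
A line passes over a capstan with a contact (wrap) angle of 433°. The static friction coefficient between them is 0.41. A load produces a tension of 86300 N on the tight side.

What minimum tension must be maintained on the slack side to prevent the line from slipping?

Capstan equation at impending slip: T_tight/T_slack = e^{μβ}.
β = 433° = 7.557 rad; e^{μβ} = e^{0.41×7.557} = 22.16.
T_slack = T_tight / e^{μβ} = 86300 / 22.16 = 3890 N.

T_min ≈ 3890 N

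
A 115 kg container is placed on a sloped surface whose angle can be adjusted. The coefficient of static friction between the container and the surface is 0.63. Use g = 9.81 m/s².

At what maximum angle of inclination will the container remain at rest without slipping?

At the slip threshold, m g sin θ = μ_s · m g cos θ, so tan θ = μ_s.
θ_max = arctan(0.63) = 32.2°.

θ_max ≈ 32.2°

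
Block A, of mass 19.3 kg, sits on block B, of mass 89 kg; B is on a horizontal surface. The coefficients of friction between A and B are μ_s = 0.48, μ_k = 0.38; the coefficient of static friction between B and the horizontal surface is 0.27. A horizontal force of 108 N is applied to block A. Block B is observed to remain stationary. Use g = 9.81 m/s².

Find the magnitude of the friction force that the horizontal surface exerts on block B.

The normal force B exerts on A is simply A's weight, N₁ = 189.3 N.
Maximum static friction on A from B: μ_s N₁ = 0.48×189.3 = 90.88 N.
P = 108 N exceeds that limit, so A slips over B and the interface friction becomes kinetic: f₁ = μ_k N₁ = 0.38×189.3 = 71.9 N.
B experiences an equal 71.9 N forward from A (third law). B is in equilibrium, so the floor supplies f₂ = 71.9 N of static friction (limit μ_s(m_A+m_B)g = 286.9 N, not exceeded).

f ≈ 71.9 N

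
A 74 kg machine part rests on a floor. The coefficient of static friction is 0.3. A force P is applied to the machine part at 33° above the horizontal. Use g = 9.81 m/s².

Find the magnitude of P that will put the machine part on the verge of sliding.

P ≈ 217 N

N = m g − P sin α (the pull lifts the machine part).
At impending slip, P cos α = μ_s N = μ_s (m g − P sin α).
Solving: P (cos α + μ_s sin α) = μ_s m g → P = 0.3×726/(cos 33° + 0.3 sin 33°) = 218/1.002 = 217 N.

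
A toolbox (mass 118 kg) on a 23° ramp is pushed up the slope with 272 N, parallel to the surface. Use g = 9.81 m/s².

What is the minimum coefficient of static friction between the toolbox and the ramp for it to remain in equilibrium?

μ_s,min ≈ 0.169

N = m g cos θ = 1066 N.
Friction must make up the shortfall along the incline: f = m g sin θ − P = 452.3 − 272 = 180.3 N.
At the threshold f = μ_s N, so μ_s,min = 180.3/1066 = 0.169.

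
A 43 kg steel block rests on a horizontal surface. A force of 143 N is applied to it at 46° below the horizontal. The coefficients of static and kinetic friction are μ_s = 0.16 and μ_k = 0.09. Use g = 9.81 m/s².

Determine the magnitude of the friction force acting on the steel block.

The vertical component of P adds to the normal force: N = m g + P sin α = 421.8 + 102.9 = 524.7 N.
For equilibrium, f = P cos α = 143×cos 46° = 99.34 N.
The static-friction limit is μ_s N = 83.95 N.
The required friction exceeds μ_s N, so the steel block moves and f = μ_k N = 47.2 N.

f ≈ 47.2 N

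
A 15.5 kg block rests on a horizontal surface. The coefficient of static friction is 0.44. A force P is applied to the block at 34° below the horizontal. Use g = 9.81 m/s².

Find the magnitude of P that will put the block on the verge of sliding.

P ≈ 115 N

N = m g + P sin α (the push presses the block into the horizontal surface).
At impending slip, P cos α = μ_s N = μ_s (m g + P sin α).
Solving: P (cos α − μ_s sin α) = μ_s m g → P = 0.44×152/(cos 34° − 0.44 sin 34°) = 66.9/0.583 = 115 N.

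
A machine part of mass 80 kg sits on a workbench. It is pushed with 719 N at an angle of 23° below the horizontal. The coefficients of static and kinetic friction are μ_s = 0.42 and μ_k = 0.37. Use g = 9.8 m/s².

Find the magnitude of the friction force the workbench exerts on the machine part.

The vertical component of P adds to the normal force: N = m g + P sin α = 784 + 280.9 = 1065 N.
For equilibrium, f = P cos α = 719×cos 23° = 661.8 N.
μ_s N = 0.42 × 1065 = 447.3 N.
The required friction exceeds μ_s N, so the machine part moves and f = μ_k N = 394 N.

f ≈ 394 N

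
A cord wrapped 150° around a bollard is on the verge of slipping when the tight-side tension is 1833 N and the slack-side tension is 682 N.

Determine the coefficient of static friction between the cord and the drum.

T₂/T₁ = e^{μβ} → μ = ln(T₂/T₁)/β.
β = 150° = 2.618 rad.
μ = ln(1833/682)/2.618 = ln(2.688)/2.618 = 0.378.

μ ≈ 0.378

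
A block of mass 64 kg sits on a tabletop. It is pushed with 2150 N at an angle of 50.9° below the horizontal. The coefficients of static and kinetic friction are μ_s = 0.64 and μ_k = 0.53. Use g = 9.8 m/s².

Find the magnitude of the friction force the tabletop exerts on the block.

f ≈ 1360 N

N = m g + P sin α = 627.2 + 2150×sin 50.9° = 2296 N.
For equilibrium, f = P cos α = 2150×cos 50.9° = 1356 N.
μ_s N = 0.64 × 2296 = 1469 N.
1356 ≤ 1469 N → static; friction equals the required 1360 N.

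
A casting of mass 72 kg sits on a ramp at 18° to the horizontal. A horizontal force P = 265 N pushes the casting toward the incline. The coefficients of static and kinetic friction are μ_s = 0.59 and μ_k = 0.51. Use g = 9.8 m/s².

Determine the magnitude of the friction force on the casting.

Normal direction: N = m g cos θ + P sin θ = 753 N.
Along the incline, the net driving force (taking up-slope positive) is P cos θ − m g sin θ = 252 − 218 = 33.99 N, so equilibrium requires friction f = -33.99 N (down-slope).
Maximum static friction: μ_s N = 0.59 × 753 = 444.2 N.
|f_req| = 33.99 ≤ 444.2 N → the casting is in equilibrium; friction equals the required value.

f ≈ 34 N (down the incline)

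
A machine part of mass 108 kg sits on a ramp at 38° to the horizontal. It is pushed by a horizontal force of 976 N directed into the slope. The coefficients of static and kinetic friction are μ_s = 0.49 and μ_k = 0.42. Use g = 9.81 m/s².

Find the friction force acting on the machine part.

The horizontal push has a component P sin θ into the surface, so N = m g cos θ + P sin θ = 834.9 + 600.9 = 1436 N.
Parallel to the incline: P cos θ − m g sin θ = 769.1 − 652.3 = 116.8 N; the friction needed to balance this is 116.8 N acting down the slope.
Maximum static friction: μ_s N = 0.49 × 1436 = 703.5 N.
Since 116.8 N is within the 703.5 N limit, the machine part stays put and friction is exactly 117 N.

f ≈ 117 N (down the incline)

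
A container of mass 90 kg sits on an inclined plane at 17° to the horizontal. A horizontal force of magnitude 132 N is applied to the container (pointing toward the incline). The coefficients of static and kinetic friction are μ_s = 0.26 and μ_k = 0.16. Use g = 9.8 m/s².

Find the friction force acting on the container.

Resolve perpendicular to the incline: N = m g cos θ + P sin θ = 90×9.8×cos 17° + 132×sin 17° = 882.1 N.
Along the incline, the net driving force (taking up-slope positive) is P cos θ − m g sin θ = 126.2 − 257.9 = -131.6 N, so equilibrium requires friction f = 131.6 N (up-slope).
Maximum static friction: μ_s N = 0.26 × 882.1 = 229.3 N.
Since 131.6 N is within the 229.3 N limit, the container stays put and friction is exactly 132 N.

f ≈ 132 N (up the incline)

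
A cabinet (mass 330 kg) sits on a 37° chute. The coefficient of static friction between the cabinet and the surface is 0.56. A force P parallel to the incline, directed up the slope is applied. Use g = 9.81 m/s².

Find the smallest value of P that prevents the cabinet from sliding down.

P_min ≈ 500 N

The cabinet tends to slide down (tan θ > μ_s), so at the point of impending slip friction acts up-slope at its limit: f = μ_s N.
P is parallel to the surface, so N = m g cos θ = 2590 N.
Along the incline: P + μ_s N = m g sin θ, so P = 1950 − 0.56×2590 = 500 N.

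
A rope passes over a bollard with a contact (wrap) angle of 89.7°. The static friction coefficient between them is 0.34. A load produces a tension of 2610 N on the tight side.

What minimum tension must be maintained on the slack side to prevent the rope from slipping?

Capstan equation at impending slip: T_tight/T_slack = e^{μβ}.
β = 89.7° = 1.566 rad; e^{μβ} = e^{0.34×1.566} = 1.703.
T_slack = T_tight / e^{μβ} = 2610 / 1.703 = 1530 N.

T_min ≈ 1530 N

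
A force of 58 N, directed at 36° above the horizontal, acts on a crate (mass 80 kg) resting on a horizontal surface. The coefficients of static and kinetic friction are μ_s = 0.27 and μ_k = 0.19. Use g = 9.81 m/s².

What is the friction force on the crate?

N = m g − P sin α = 784.8 − 58×sin 36° = 750.7 N.
For equilibrium, f = P cos α = 58×cos 36° = 46.92 N.
μ_s N = 0.27 × 750.7 = 202.7 N.
46.92 ≤ 202.7 N → static; friction equals the required 46.9 N.

f ≈ 46.9 N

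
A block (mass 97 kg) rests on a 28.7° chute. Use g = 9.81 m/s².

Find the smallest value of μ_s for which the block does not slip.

μ_s,min ≈ 0.547

At the slip threshold m g sin θ = μ_s m g cos θ, so μ_s,min = tan θ.
μ_s,min = tan 28.7° = 0.547.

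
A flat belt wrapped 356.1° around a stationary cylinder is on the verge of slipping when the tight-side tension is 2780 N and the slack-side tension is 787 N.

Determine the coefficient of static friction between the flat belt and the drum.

μ ≈ 0.203

T₂/T₁ = e^{μβ} → μ = ln(T₂/T₁)/β.
β = 356.1° = 6.215 rad.
μ = ln(2780/787)/6.215 = ln(3.532)/6.215 = 0.203.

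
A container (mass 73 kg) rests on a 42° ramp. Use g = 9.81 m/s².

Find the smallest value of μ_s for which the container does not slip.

μ_s,min ≈ 0.9

At the slip threshold m g sin θ = μ_s m g cos θ, so μ_s,min = tan θ.
μ_s,min = tan 42° = 0.9.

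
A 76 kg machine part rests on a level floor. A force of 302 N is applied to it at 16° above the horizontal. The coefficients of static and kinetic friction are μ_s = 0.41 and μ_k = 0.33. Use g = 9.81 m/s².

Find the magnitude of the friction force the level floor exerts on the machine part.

f ≈ 219 N

The vertical component of P reduces the normal force: N = m g − P sin α = 745.6 − 83.24 = 662.3 N.
For equilibrium, f = P cos α = 302×cos 16° = 290.3 N.
μ_s N = 0.41 × 662.3 = 271.6 N.
The required friction exceeds μ_s N, so the machine part moves and f = μ_k N = 219 N.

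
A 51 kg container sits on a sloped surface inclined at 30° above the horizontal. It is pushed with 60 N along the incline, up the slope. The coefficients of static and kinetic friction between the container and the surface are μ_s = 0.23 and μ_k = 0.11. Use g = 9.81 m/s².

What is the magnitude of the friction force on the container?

Normal force: N = m g cos θ = 51 × 9.81 × cos 30° = 433.3 N.
The friction needed for equilibrium is m g sin θ − P = 250.2 − 60 = 190.2 N, measured positive up-slope.
The static-friction ceiling is μ_s N = 0.23 × 433.3 = 99.65 N.
Since |190.2| > 99.65 N, static friction cannot hold it; the container slides down the incline and kinetic friction applies: f = μ_k N = 0.11 × 433.3 = 47.7 N.

f ≈ 47.7 N (up the incline)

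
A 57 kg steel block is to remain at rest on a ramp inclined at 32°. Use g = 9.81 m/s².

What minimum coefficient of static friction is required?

At the slip threshold m g sin θ = μ_s m g cos θ, so μ_s,min = tan θ.
μ_s,min = tan 32° = 0.625.

μ_s,min ≈ 0.625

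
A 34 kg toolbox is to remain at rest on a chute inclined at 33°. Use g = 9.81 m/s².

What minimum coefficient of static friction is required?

μ_s,min ≈ 0.649

At the slip threshold m g sin θ = μ_s m g cos θ, so μ_s,min = tan θ.
μ_s,min = tan 33° = 0.649.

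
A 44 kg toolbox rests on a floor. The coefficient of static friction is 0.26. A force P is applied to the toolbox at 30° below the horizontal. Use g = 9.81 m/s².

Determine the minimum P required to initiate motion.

N = m g + P sin α (the push presses the toolbox into the floor).
At impending slip, P cos α = μ_s N = μ_s (m g + P sin α).
Solving: P (cos α − μ_s sin α) = μ_s m g → P = 0.26×432/(cos 30° − 0.26 sin 30°) = 112/0.736 = 152 N.

P ≈ 152 N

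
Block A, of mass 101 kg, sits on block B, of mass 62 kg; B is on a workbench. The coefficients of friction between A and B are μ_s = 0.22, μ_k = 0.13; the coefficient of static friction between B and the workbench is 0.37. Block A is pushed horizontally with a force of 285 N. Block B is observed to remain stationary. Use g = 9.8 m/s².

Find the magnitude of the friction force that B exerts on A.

f ≈ 129 N

Normal force at the A–B interface: N₁ = m_A g = 989.8 N.
So the A–B interface can sustain at most μ_s N₁ = 217.8 N of static friction.
P = 285 N exceeds that limit, so A slips over B and the interface friction becomes kinetic: f₁ = μ_k N₁ = 0.13×989.8 = 129 N.
By Newton's third law B feels 129 N forward from A. With B stationary, the floor's static friction on B balances it: f₂ = 129 N (well within μ_s(m_A+m_B)g = 591 N).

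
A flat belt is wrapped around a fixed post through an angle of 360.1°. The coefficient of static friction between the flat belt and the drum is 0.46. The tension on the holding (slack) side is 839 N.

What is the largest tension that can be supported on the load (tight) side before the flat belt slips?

T_max ≈ 15100 N

At impending slip the capstan equation gives T₂/T₁ = e^{μβ} with β in radians.
β = 360.1° × π/180 = 6.285 rad.
e^{μβ} = e^{0.46×6.285} = 18.01.
T₂ = T₁ · e^{μβ} = 839 × 18.01 = 15100 N.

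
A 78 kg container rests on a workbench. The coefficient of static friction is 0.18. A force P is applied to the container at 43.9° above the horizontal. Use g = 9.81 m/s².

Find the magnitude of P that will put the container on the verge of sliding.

N = m g − P sin α (the pull lifts the container).
At impending slip, P cos α = μ_s N = μ_s (m g − P sin α).
Solving: P (cos α + μ_s sin α) = μ_s m g → P = 0.18×765/(cos 43.9° + 0.18 sin 43.9°) = 138/0.8454 = 163 N.

P ≈ 163 N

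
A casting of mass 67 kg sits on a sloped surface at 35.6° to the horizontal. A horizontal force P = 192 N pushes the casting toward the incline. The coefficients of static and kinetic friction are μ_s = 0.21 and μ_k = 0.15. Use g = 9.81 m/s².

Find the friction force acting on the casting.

f ≈ 96.9 N (up the incline)

The horizontal push has a component P sin θ into the surface, so N = m g cos θ + P sin θ = 534.4 + 111.8 = 646.2 N.
Parallel to the incline: P cos θ − m g sin θ = 156.1 − 382.6 = -226.5 N; the friction needed to balance this is 226.5 N acting up the slope.
Maximum static friction: μ_s N = 0.21 × 646.2 = 135.7 N.
The required 226.5 N exceeds the static limit, so the casting slides down-slope and f = μ_k N = 0.15×646.2 = 96.9 N.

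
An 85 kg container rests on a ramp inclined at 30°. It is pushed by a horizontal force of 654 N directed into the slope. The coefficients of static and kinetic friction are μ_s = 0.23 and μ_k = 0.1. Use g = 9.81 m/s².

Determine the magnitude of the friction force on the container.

Normal direction: N = m g cos θ + P sin θ = 1049 N.
Parallel to the incline: P cos θ − m g sin θ = 566.4 − 416.9 = 149.5 N; the friction needed to balance this is 149.5 N acting down the slope.
Maximum static friction: μ_s N = 0.23 × 1049 = 241.3 N.
Since 149.5 N is within the 241.3 N limit, the container stays put and friction is exactly 149 N.

f ≈ 149 N (down the incline)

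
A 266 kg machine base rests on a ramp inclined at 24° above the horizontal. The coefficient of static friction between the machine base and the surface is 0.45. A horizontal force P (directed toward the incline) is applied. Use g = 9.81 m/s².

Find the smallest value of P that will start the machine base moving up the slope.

At impending motion up the slope, friction acts down-slope at its limit: f = μ_s N.
Perpendicular to the incline: N = m g cos θ + P sin θ.
Along the incline: P cos θ = m g sin θ + μ_s N = m g sin θ + μ_s (m g cos θ + P sin θ).
Solving, P (cos θ − μ_s sin θ) = m g (sin θ + μ_s cos θ), so P = 266×9.81×(sin 24° + 0.45 cos 24°)/(cos 24° − 0.45 sin 24°) = 2610×0.8178/0.7305 = 2920 N.

P ≈ 2920 N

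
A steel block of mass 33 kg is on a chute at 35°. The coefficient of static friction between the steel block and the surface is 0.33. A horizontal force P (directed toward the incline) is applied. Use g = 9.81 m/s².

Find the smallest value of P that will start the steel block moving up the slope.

At impending motion up the slope, friction acts down-slope at its limit: f = μ_s N.
Perpendicular to the incline: N = m g cos θ + P sin θ.
Along the incline: P cos θ = m g sin θ + μ_s N = m g sin θ + μ_s (m g cos θ + P sin θ).
Solving, P (cos θ − μ_s sin θ) = m g (sin θ + μ_s cos θ), so P = 33×9.81×(sin 35° + 0.33 cos 35°)/(cos 35° − 0.33 sin 35°) = 324×0.8439/0.6299 = 434 N.

P ≈ 434 N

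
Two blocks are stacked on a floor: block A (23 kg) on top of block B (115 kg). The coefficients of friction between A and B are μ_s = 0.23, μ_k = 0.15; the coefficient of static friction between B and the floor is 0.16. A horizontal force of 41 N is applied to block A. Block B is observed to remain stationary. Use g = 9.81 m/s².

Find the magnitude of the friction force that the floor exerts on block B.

f ≈ 41 N

Between the blocks, N₁ = m_A g = 225.6 N.
So the A–B interface can sustain at most μ_s N₁ = 51.89 N of static friction.
P = 41 N is within that limit, so A and B move together (both at rest); the A–B friction is simply f₁ = P = 41 N.
B experiences an equal 41 N forward from A (third law). B is in equilibrium, so the floor supplies f₂ = 41 N of static friction (limit μ_s(m_A+m_B)g = 216.6 N, not exceeded).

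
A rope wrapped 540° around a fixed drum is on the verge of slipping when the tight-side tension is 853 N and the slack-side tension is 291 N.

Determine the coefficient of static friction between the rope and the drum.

T₂/T₁ = e^{μβ} → μ = ln(T₂/T₁)/β.
β = 540° = 9.425 rad.
μ = ln(853/291)/9.425 = ln(2.931)/9.425 = 0.114.

μ ≈ 0.114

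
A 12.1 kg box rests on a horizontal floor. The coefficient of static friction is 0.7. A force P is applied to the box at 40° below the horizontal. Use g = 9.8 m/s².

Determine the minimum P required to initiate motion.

N = m g + P sin α (the push presses the box into the horizontal floor).
At impending slip, P cos α = μ_s N = μ_s (m g + P sin α).
Solving: P (cos α − μ_s sin α) = μ_s m g → P = 0.7×119/(cos 40° − 0.7 sin 40°) = 83/0.3161 = 263 N.

P ≈ 263 N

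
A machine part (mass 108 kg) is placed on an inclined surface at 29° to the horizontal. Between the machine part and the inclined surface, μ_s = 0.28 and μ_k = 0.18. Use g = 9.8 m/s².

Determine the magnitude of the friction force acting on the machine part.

f ≈ 167 N (up the incline)

The normal reaction is N = m g cos θ = 925.7 N.
For equilibrium along the incline, friction must balance the weight component: f = m g sin θ = 513.1 N up the slope.
Maximum static friction available: μ_s N = 0.28 × 925.7 = 259.2 N.
|513.1| exceeds 259.2 N, so the machine part slips down-slope; friction is kinetic, f = μ_k N = 0.18×925.7 = 167 N.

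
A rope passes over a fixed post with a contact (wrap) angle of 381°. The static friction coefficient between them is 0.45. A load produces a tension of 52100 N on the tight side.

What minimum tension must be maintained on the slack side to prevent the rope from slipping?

T_min ≈ 2610 N

Capstan equation at impending slip: T_tight/T_slack = e^{μβ}.
β = 381° = 6.65 rad; e^{μβ} = e^{0.45×6.65} = 19.93.
T_slack = T_tight / e^{μβ} = 52100 / 19.93 = 2610 N.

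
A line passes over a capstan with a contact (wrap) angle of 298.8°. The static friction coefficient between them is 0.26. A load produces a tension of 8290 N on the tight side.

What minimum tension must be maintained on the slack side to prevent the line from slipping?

Capstan equation at impending slip: T_tight/T_slack = e^{μβ}.
β = 298.8° = 5.215 rad; e^{μβ} = e^{0.26×5.215} = 3.88.
T_slack = T_tight / e^{μβ} = 8290 / 3.88 = 2140 N.

T_min ≈ 2140 N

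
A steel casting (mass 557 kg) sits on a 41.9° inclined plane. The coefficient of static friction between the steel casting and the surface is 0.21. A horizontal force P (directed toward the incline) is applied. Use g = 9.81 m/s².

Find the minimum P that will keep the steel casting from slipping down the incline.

P_min ≈ 3160 N

The steel casting tends to slide down (tan θ > μ_s), so at the point of impending slip friction acts up-slope at its limit: f = μ_s N.
Perpendicular to the incline: N = m g cos θ + P sin θ.
Along the incline: P cos θ + μ_s N = m g sin θ, i.e. P cos θ + μ_s (m g cos θ + P sin θ) = m g sin θ.
Solving, P (cos θ + μ_s sin θ) = m g (sin θ − μ_s cos θ), so P = 5460×0.5115/0.8846 = 3160 N.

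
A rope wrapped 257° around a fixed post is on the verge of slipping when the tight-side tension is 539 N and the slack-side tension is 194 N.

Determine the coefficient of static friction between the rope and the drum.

μ ≈ 0.228

T₂/T₁ = e^{μβ} → μ = ln(T₂/T₁)/β.
β = 257° = 4.485 rad.
μ = ln(539/194)/4.485 = ln(2.778)/4.485 = 0.228.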